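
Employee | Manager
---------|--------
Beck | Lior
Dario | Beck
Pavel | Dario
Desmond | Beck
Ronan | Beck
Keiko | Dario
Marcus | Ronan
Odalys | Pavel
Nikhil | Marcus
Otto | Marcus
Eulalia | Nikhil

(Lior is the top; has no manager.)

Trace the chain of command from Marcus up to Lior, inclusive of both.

Marcus -> Ronan -> Beck -> Lior

Marcus reports to Ronan. Ronan reports to Beck. Beck reports to Lior. Lior is at the top.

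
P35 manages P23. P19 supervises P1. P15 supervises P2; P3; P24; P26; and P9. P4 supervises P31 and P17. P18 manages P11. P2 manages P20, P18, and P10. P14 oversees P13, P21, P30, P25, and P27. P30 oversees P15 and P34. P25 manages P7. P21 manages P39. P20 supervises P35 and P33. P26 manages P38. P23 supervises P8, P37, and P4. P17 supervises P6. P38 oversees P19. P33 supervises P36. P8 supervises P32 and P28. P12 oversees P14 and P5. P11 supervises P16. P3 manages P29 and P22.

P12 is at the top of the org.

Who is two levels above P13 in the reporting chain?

P12

P13 reports to P14, and P14 reports to P12. So P13's skip-level manager is P12.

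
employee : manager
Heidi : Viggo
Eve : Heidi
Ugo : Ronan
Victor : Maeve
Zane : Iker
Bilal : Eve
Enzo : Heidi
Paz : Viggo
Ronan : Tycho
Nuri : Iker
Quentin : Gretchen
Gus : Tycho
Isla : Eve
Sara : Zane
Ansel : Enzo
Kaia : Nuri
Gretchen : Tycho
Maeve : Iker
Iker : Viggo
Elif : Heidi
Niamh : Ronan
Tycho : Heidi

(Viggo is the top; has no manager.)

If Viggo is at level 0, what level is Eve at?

2

Chain from Eve up to Viggo: Eve → Heidi → Viggo. That is 2 steps up, so Eve is 2 levels below Viggo.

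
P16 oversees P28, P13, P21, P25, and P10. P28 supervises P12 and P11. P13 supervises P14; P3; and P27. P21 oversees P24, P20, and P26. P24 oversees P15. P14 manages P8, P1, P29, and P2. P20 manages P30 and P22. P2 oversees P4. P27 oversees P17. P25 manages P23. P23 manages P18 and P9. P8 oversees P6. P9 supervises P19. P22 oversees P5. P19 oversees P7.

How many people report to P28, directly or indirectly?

2

P28 directly manages P12, P11. P12 has no reports. P11 has no reports. So P28's organization is 2 direct reports plus everyone under them: 1 + 1 = 2.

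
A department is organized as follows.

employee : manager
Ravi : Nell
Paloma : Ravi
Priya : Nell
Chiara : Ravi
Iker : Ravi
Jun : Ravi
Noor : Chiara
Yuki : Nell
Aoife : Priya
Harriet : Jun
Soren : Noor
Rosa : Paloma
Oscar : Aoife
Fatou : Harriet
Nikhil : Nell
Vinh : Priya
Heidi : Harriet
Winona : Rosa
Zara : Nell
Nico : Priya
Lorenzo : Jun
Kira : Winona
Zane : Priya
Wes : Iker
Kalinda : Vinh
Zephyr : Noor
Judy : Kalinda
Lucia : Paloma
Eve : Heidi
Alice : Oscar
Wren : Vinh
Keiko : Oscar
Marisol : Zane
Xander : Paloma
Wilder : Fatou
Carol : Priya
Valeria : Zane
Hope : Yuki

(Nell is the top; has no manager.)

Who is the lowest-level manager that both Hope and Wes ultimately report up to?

Nell

Hope's chain of managers is Yuki, Nell. Wes's chain of managers is Iker, Ravi, Nell. The first manager that appears in both chains is Nell.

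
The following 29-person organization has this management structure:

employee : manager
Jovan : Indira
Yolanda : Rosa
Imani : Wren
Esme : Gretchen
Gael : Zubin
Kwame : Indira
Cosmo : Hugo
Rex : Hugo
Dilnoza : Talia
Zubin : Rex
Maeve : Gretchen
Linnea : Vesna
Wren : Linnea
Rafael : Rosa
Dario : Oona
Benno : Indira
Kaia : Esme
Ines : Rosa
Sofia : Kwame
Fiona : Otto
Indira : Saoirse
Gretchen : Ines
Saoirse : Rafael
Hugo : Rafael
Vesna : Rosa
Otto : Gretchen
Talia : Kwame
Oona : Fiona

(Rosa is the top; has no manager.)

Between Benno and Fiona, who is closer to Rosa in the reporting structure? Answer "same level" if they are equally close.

same level

Both Benno and Fiona are 4 levels below Rosa.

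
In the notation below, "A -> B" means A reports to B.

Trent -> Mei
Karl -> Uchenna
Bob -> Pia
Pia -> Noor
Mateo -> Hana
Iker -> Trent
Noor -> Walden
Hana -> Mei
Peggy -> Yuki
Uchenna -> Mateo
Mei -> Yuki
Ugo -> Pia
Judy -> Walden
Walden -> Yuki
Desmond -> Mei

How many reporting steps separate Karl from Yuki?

5

Chain from Karl up to Yuki: Karl → Uchenna → Mateo → Hana → Mei → Yuki. That is 5 steps up, so Karl is 5 levels below Yuki.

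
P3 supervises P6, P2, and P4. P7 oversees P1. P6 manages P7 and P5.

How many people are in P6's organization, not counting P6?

P6 directly manages P7, P5. Under P7: P1 (1). P5 has no reports. So P6's organization is 2 direct reports plus everyone under them: 2 + 1 = 3.

3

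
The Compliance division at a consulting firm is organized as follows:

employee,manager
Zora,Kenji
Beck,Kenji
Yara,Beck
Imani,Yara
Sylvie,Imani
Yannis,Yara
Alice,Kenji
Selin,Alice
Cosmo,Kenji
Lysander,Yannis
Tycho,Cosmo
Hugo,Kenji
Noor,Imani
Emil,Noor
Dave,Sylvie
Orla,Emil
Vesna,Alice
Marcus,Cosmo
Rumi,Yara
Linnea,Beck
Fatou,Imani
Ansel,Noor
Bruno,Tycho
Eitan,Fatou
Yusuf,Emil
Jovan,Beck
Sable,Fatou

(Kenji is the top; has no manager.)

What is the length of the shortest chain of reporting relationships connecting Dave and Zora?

Dave is 5 levels below Kenji, and Zora is 1 level below Kenji (their lowest common manager). The shortest path runs up from Dave to Kenji and back down to Zora: 5 + 1 = 6 links.

6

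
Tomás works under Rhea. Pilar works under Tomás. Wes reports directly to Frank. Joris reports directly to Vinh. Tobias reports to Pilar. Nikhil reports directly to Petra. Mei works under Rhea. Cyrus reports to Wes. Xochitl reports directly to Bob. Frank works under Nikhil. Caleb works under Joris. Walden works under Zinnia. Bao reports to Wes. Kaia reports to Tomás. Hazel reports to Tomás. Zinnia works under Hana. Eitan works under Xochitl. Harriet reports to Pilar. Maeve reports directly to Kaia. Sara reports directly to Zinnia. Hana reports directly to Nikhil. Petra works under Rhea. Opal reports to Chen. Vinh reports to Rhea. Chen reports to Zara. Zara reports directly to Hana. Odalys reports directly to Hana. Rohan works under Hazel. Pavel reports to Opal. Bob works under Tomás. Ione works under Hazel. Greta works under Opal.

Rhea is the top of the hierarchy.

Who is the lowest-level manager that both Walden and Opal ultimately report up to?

Walden's chain of managers is Zinnia, Hana, Nikhil, Petra, Rhea. Opal's chain of managers is Chen, Zara, Hana, Nikhil, Petra, Rhea. The first manager that appears in both chains is Hana.

Hana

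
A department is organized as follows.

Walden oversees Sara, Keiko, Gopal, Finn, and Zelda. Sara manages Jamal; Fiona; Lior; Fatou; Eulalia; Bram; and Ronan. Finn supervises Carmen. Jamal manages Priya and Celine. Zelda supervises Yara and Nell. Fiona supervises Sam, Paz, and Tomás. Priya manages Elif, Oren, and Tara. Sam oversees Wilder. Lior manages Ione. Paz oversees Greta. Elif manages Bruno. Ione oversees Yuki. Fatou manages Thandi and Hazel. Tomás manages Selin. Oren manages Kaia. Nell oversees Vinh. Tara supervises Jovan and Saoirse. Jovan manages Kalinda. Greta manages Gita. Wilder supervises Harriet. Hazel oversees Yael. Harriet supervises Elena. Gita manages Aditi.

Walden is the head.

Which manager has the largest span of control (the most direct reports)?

Direct-report counts: Walden has 5; Zelda has 2; Nell has 1; Finn has 1; Sara has 7; Fatou has 2; Hazel has 1; Lior has 1; Ione has 1; Fiona has 3; Tomás has 1; Paz has 1; Greta has 1; Gita has 1; Sam has 1; Wilder has 1; Harriet has 1; Jamal has 2; Priya has 3; Tara has 2; Jovan has 1; Oren has 1; Elif has 1. The largest is 7, held by Sara.

Sara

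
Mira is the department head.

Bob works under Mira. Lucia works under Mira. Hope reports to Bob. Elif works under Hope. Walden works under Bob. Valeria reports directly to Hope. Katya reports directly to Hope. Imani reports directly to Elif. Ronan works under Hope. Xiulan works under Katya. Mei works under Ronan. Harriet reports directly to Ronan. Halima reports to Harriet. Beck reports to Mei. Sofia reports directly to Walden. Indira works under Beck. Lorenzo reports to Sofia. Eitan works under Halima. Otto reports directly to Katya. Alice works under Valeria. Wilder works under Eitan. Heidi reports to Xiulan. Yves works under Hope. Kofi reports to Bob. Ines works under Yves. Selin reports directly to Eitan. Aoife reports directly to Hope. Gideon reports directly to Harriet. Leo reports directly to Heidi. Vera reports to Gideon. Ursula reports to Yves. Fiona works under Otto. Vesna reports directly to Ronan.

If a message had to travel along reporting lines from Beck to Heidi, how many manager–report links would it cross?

Beck is 3 levels below Hope, and Heidi is 3 levels below Hope (their lowest common manager). The shortest path runs up from Beck to Hope and back down to Heidi: 3 + 3 = 6 links.

6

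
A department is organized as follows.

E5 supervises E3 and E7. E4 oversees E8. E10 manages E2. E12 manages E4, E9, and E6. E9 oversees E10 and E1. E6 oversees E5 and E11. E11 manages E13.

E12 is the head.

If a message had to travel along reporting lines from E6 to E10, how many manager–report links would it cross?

E6 is 1 level below E12, and E10 is 2 levels below E12 (their lowest common manager). The shortest path runs up from E6 to E12 and back down to E10: 1 + 2 = 3 links.

3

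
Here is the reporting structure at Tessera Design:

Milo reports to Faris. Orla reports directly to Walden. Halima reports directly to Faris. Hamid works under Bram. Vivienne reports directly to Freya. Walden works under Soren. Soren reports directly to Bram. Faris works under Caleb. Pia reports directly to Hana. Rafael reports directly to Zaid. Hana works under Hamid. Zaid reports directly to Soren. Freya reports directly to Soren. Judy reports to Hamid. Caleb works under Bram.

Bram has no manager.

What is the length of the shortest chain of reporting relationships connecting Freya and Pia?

5

Freya is 2 levels below Bram, and Pia is 3 levels below Bram (their lowest common manager). The shortest path runs up from Freya to Bram and back down to Pia: 2 + 3 = 5 links.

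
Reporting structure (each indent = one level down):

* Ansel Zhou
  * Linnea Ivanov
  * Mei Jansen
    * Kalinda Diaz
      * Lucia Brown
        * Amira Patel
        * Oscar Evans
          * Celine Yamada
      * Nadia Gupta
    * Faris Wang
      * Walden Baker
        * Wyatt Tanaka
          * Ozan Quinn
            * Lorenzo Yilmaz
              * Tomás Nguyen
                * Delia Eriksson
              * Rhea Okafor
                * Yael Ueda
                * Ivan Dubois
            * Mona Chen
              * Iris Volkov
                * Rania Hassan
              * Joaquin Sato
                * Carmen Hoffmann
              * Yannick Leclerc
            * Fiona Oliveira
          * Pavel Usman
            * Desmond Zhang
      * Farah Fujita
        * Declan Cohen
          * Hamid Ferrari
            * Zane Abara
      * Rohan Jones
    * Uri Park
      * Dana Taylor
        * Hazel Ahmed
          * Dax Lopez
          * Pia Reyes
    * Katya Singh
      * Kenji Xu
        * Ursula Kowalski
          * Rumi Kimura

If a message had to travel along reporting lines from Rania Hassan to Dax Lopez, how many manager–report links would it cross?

Rania Hassan is 7 levels below Mei Jansen, and Dax Lopez is 4 levels below Mei Jansen (their lowest common manager). The shortest path runs up from Rania Hassan to Mei Jansen and back down to Dax Lopez: 7 + 4 = 11 links.

11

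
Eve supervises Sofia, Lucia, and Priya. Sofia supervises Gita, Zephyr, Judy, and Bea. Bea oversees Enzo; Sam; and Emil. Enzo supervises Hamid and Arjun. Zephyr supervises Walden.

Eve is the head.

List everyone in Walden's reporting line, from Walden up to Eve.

Walden reports to Zephyr. Zephyr reports to Sofia. Sofia reports to Eve. Eve is at the top.

Walden -> Zephyr -> Sofia -> Eve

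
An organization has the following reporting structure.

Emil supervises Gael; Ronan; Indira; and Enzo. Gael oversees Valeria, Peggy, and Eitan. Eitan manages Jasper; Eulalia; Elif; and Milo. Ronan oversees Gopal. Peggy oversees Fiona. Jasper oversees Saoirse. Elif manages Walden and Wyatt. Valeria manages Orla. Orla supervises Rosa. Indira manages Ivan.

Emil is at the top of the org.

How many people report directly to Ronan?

Ronan directly manages Gopal. That is 1 direct report.

1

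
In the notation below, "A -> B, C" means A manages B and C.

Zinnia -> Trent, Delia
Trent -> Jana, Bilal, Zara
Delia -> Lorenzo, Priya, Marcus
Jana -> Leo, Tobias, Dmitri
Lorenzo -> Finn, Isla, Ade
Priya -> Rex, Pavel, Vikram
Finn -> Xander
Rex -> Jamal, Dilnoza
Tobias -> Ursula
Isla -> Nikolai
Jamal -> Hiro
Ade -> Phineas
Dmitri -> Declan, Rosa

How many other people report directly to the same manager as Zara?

Zara reports to Trent. Trent's other direct reports are Jana, Bilal — 2 peers.

2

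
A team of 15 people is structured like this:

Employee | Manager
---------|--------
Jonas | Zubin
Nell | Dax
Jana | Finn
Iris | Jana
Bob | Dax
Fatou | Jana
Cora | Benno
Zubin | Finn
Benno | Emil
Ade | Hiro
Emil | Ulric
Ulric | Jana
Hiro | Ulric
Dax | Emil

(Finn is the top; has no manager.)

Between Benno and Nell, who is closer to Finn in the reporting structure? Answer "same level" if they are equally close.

Benno is 4 levels below Finn; Nell is 5. Benno is higher.

Benno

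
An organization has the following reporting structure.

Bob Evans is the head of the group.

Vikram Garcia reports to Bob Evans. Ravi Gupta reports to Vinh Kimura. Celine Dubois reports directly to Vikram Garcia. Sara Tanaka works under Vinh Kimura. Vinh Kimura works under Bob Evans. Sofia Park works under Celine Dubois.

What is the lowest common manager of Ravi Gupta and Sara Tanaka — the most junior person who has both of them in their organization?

Ravi Gupta's chain of managers is Vinh Kimura, Bob Evans. Sara Tanaka's chain of managers is Vinh Kimura, Bob Evans. The first manager that appears in both chains is Vinh Kimura.

Vinh Kimura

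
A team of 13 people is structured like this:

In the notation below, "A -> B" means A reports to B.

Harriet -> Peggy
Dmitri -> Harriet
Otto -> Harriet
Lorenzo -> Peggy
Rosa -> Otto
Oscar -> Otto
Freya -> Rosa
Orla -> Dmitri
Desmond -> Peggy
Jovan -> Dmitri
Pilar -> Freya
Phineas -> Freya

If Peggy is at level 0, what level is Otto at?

2

Chain from Otto up to Peggy: Otto → Harriet → Peggy. That is 2 steps up, so Otto is 2 levels below Peggy.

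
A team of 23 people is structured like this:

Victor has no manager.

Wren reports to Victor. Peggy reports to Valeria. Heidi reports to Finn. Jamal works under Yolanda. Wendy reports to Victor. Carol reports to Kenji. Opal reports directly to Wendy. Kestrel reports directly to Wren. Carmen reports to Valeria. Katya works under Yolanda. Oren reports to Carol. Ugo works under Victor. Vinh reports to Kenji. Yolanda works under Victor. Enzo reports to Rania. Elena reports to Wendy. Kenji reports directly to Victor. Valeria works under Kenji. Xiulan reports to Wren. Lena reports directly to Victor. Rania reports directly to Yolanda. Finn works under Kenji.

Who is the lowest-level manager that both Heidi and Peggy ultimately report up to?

Kenji

Heidi's chain of managers is Finn, Kenji, Victor. Peggy's chain of managers is Valeria, Kenji, Victor. The first manager that appears in both chains is Kenji.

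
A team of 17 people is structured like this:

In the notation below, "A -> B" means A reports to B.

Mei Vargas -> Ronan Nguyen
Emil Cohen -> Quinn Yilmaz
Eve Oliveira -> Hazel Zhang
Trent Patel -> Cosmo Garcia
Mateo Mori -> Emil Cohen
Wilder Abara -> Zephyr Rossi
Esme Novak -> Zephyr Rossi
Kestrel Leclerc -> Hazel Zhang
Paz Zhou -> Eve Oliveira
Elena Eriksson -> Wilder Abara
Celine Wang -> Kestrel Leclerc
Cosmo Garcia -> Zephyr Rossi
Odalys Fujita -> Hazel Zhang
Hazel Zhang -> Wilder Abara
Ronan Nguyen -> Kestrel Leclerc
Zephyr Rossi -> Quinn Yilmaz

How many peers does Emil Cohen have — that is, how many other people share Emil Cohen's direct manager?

Emil Cohen reports to Quinn Yilmaz. Quinn Yilmaz's other direct reports are Zephyr Rossi — 1 peer.

1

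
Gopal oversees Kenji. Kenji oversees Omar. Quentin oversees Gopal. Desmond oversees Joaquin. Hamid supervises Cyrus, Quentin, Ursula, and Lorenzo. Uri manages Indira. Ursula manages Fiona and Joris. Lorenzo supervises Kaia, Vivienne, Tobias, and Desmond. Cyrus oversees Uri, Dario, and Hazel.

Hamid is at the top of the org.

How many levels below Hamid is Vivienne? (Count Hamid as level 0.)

Chain from Vivienne up to Hamid: Vivienne → Lorenzo → Hamid. That is 2 steps up, so Vivienne is 2 levels below Hamid.

2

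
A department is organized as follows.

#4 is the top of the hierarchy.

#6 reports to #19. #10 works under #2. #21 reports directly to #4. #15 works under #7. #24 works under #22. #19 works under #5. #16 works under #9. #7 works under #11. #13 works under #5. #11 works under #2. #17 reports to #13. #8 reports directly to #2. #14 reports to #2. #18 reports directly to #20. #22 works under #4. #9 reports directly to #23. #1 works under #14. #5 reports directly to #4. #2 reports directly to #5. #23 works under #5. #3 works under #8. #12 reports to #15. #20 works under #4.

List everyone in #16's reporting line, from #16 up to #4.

#16 reports to #9. #9 reports to #23. #23 reports to #5. #5 reports to #4. #4 is at the top.

#16 -> #9 -> #23 -> #5 -> #4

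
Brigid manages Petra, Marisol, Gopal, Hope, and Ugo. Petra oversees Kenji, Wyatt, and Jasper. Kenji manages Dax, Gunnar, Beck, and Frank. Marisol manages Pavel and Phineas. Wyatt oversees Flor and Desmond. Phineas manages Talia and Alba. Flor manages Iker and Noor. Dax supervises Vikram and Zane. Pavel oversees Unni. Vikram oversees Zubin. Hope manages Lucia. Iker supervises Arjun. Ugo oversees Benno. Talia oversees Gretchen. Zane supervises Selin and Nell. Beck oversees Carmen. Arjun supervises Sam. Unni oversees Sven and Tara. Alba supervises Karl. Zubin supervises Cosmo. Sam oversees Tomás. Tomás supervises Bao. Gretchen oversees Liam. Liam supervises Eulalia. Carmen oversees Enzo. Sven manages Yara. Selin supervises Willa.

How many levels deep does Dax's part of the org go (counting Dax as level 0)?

3

The longest chain under Dax runs Dax → Zane → Selin → Willa, which is 3 levels below Dax.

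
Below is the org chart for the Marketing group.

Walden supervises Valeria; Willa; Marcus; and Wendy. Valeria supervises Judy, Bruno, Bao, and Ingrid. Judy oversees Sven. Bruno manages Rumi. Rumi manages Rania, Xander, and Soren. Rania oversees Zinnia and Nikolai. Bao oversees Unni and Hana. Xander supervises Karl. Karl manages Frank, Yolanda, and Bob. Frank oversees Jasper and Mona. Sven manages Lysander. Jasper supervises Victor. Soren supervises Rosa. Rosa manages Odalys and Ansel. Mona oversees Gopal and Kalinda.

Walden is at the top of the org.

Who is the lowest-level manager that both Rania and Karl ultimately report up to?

Rania's chain of managers is Rumi, Bruno, Valeria, Walden. Karl's chain of managers is Xander, Rumi, Bruno, Valeria, Walden. The first manager that appears in both chains is Rumi.

Rumi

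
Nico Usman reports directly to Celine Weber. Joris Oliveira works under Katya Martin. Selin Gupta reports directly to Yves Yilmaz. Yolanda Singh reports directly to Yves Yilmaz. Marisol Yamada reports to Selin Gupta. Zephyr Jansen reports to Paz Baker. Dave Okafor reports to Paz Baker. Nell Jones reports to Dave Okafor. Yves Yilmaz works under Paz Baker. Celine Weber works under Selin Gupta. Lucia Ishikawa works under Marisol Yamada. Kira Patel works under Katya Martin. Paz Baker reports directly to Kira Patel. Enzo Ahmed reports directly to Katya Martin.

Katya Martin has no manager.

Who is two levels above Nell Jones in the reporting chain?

Paz Baker

Nell Jones reports to Dave Okafor, and Dave Okafor reports to Paz Baker. So Nell Jones's skip-level manager is Paz Baker.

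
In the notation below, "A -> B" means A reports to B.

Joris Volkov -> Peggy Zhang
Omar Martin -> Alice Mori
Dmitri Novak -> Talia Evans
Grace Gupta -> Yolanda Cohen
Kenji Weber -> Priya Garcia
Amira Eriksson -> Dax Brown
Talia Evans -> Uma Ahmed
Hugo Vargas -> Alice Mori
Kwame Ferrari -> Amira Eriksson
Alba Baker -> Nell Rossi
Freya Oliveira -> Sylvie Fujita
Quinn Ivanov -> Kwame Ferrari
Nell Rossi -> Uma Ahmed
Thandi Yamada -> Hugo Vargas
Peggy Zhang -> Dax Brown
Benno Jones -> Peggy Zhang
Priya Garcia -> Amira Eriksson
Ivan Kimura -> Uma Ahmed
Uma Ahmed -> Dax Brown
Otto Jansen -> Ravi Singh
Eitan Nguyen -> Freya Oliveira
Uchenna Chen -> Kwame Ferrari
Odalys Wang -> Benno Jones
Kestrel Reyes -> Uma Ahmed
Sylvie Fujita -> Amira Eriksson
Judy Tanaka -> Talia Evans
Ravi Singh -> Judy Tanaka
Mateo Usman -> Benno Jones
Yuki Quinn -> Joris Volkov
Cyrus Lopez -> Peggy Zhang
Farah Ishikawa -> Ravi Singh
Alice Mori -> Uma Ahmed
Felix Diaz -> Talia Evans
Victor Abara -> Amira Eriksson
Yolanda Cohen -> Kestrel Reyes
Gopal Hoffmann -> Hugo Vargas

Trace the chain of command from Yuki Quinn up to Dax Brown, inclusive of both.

Yuki Quinn reports to Joris Volkov. Joris Volkov reports to Peggy Zhang. Peggy Zhang reports to Dax Brown. Dax Brown is at the top.

Yuki Quinn -> Joris Volkov -> Peggy Zhang -> Dax Brown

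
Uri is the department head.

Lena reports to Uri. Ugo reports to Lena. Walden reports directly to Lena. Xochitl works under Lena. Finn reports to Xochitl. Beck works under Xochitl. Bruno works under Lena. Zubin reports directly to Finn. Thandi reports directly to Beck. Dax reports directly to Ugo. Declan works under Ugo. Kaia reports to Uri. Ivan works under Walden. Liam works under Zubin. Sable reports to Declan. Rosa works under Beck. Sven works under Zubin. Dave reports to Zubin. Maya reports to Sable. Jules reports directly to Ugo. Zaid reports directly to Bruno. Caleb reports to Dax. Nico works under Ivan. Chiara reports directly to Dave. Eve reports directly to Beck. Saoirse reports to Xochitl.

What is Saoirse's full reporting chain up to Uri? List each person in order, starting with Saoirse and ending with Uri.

Saoirse -> Xochitl -> Lena -> Uri

Saoirse reports to Xochitl. Xochitl reports to Lena. Lena reports to Uri. Uri is at the top.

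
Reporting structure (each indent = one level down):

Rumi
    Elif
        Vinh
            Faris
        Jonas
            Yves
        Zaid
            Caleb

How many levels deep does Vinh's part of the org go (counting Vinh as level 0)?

1

The longest chain under Vinh runs Vinh → Faris, which is 1 level below Vinh.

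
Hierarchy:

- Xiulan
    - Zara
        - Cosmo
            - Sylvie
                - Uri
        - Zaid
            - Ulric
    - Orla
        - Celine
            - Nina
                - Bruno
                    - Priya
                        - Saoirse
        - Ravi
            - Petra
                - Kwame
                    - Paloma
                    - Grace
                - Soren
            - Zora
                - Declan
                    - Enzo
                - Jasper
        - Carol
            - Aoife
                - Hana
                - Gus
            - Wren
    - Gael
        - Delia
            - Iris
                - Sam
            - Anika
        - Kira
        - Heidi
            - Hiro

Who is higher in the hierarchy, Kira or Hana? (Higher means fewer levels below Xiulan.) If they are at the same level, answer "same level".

Kira is 2 levels below Xiulan; Hana is 4. Kira is higher.

Kira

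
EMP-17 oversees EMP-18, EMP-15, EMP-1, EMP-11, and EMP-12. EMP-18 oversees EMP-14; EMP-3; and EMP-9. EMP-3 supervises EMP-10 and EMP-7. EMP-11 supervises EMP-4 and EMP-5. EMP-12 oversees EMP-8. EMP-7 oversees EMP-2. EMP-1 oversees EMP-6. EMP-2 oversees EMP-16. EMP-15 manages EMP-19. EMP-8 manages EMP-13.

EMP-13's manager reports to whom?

EMP-12

EMP-13 reports to EMP-8, and EMP-8 reports to EMP-12. So EMP-13's skip-level manager is EMP-12.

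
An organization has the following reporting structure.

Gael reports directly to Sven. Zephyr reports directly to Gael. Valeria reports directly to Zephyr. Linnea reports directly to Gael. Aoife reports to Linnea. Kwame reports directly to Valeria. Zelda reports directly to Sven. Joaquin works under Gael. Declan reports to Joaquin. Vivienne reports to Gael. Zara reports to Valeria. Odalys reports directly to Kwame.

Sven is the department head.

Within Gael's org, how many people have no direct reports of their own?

The people in Gael's organization with no one reporting to them are Vivienne, Declan, Aoife, Zara, Odalys. That is 5.

5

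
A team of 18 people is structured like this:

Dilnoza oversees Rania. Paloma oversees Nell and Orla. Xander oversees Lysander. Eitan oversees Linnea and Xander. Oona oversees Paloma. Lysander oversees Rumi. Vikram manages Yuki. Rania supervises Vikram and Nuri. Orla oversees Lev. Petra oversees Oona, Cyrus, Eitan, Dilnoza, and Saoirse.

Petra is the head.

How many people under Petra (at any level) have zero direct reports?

8

The people in Petra's organization with no one reporting to them are Saoirse, Nuri, Yuki, Rumi, Linnea, Cyrus, Nell, Lev. That is 8.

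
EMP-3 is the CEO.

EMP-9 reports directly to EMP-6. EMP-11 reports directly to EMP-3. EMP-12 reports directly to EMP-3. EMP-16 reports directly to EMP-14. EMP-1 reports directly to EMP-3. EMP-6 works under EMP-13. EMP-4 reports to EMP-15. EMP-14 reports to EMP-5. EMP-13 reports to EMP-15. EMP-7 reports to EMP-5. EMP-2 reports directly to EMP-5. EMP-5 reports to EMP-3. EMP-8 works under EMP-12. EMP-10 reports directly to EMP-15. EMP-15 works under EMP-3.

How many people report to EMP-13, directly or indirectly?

EMP-13 directly manages EMP-6. Under EMP-6: EMP-9 (1). That's 2 in total.

2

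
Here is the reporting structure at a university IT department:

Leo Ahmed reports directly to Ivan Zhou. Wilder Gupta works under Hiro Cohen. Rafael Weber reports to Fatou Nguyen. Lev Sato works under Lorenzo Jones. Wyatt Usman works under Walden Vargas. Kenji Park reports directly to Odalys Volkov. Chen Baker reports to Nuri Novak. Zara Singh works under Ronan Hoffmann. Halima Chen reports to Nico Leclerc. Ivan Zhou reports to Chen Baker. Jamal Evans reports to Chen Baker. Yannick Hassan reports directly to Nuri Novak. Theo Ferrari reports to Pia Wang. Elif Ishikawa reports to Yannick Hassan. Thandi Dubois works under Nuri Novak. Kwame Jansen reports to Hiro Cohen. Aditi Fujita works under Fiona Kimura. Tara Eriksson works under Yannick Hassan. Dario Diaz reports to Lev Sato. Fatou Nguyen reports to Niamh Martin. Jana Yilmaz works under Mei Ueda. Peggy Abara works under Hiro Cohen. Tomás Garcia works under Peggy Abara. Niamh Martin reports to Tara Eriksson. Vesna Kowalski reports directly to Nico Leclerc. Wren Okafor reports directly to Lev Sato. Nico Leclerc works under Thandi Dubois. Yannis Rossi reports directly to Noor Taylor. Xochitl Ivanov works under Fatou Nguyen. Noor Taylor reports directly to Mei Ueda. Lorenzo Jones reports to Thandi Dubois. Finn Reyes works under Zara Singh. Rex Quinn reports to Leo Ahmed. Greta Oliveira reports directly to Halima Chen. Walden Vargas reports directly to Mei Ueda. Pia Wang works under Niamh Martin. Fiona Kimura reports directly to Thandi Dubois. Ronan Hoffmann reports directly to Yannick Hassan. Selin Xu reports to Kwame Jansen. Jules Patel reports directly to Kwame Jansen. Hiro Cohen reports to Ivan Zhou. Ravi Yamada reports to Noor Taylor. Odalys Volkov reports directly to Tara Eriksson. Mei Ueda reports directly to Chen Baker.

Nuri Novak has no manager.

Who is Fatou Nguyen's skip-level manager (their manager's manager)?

Tara Eriksson

Fatou Nguyen reports to Niamh Martin, and Niamh Martin reports to Tara Eriksson. So Fatou Nguyen's skip-level manager is Tara Eriksson.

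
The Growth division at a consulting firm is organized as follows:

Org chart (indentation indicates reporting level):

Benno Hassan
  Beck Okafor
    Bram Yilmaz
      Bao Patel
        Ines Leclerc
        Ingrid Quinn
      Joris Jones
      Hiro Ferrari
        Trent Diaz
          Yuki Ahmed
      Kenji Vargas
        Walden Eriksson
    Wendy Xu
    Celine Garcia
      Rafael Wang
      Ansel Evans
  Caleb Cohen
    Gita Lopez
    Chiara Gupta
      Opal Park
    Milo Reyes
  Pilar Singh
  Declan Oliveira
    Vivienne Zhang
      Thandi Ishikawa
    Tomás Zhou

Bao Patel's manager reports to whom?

Bao Patel reports to Bram Yilmaz, and Bram Yilmaz reports to Beck Okafor. So Bao Patel's skip-level manager is Beck Okafor.

Beck Okafor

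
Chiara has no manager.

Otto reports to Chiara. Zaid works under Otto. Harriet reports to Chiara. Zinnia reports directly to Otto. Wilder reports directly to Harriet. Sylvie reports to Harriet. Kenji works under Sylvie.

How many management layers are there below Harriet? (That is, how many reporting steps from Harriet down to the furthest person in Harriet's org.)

The longest chain under Harriet runs Harriet → Sylvie → Kenji, which is 2 levels below Harriet.

2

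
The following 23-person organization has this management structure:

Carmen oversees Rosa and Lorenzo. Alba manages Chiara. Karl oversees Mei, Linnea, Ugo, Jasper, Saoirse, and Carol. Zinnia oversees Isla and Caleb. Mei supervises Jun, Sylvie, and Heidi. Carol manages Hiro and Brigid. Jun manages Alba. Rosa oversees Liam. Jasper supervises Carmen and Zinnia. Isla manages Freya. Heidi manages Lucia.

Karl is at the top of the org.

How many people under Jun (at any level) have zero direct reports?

The only person in Jun's organization with no one reporting to them is Chiara. That is 1.

1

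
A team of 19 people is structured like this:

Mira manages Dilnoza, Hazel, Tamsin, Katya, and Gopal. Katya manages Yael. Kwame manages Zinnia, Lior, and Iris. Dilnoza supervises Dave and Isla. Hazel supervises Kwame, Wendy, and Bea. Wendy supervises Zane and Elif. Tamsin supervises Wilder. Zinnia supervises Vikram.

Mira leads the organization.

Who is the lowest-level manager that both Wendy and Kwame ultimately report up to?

Hazel

Wendy's chain of managers is Hazel, Mira. Kwame's chain of managers is Hazel, Mira. The first manager that appears in both chains is Hazel.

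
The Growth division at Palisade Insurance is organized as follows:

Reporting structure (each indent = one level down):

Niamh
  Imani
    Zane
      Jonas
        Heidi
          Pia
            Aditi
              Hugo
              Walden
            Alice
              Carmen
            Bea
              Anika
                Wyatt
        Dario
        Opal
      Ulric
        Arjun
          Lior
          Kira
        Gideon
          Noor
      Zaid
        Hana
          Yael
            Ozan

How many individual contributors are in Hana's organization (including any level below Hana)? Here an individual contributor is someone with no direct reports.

The only person in Hana's organization with no one reporting to them is Ozan. That is 1.

1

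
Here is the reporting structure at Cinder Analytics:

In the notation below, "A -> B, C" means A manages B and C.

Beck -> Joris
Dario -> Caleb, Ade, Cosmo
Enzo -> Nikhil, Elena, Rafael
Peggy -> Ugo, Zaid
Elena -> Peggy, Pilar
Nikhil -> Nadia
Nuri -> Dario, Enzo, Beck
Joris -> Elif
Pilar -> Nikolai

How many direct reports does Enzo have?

Enzo directly manages Nikhil, Elena, Rafael. That is 3 direct reports.

3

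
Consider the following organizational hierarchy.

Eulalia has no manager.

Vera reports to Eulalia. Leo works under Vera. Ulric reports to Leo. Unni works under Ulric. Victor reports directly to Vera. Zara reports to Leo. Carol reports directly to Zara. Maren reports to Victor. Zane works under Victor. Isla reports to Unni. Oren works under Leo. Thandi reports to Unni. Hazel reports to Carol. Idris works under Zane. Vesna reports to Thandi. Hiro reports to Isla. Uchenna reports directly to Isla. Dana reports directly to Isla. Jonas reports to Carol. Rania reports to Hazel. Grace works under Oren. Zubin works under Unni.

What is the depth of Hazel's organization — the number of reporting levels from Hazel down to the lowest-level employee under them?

1

The longest chain under Hazel runs Hazel → Rania, which is 1 level below Hazel.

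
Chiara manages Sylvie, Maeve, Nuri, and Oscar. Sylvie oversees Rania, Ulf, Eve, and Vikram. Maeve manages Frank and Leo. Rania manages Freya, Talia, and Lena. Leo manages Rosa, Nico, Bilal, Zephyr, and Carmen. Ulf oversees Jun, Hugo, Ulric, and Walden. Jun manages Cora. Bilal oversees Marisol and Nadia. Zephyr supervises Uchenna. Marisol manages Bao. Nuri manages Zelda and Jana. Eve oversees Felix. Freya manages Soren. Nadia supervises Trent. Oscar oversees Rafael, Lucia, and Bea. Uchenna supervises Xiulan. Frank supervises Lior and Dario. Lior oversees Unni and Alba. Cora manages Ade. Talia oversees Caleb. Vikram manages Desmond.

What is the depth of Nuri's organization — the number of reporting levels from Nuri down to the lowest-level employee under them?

The longest chain under Nuri runs Nuri → Jana, which is 1 level below Nuri.

1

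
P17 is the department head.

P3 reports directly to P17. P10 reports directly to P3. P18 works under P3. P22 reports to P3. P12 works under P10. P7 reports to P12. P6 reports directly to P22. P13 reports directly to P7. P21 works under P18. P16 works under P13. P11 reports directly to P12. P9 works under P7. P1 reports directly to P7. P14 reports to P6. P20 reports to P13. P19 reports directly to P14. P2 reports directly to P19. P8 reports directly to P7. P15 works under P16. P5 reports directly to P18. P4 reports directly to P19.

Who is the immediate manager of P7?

P7 reports directly to P12.

P12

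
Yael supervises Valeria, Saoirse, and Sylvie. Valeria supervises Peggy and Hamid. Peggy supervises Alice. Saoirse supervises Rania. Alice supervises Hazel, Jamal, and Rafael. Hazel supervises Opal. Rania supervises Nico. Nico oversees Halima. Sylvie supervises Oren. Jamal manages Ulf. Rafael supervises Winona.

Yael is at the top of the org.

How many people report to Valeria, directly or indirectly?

Valeria directly manages Peggy, Hamid. Under Peggy: Alice, Rafael, Winona, Jamal, Ulf, Hazel, Opal (7). Hamid has no reports. So Valeria's organization is 2 direct reports plus everyone under them: 8 + 1 = 9.

9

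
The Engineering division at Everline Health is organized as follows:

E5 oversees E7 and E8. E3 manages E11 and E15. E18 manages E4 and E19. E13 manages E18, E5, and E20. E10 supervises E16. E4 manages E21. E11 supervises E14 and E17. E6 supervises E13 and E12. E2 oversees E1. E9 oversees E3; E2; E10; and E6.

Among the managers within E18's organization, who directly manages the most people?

Direct-report counts within E18's organization: E18 has 2; E4 has 1. The largest is 2, held by E18.

E18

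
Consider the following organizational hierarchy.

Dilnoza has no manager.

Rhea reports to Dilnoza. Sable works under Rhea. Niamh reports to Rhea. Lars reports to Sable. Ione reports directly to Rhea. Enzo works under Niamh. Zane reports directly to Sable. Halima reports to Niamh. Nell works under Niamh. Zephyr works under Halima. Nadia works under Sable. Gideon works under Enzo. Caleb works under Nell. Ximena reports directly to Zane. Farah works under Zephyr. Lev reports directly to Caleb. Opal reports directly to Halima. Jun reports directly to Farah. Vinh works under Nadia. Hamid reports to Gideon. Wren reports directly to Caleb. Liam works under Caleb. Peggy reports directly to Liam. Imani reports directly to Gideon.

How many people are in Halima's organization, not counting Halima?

4

Halima directly manages Zephyr, Opal. Under Zephyr: Farah, Jun (2). Opal has no reports. So Halima's organization is 2 direct reports plus everyone under them: 3 + 1 = 4.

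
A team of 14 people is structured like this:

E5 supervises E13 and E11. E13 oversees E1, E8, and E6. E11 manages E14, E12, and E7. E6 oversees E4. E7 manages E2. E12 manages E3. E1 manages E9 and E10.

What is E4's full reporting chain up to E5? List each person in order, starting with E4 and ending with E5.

E4 -> E6 -> E13 -> E5

E4 reports to E6. E6 reports to E13. E13 reports to E5. E5 is at the top.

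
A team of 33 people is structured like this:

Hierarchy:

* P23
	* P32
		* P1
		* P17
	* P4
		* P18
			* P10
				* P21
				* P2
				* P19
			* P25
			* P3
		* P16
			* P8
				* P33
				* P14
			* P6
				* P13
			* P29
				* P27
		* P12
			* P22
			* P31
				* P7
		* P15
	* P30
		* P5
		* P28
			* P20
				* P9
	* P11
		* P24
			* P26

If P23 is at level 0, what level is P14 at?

4

Chain from P14 up to P23: P14 → P8 → P16 → P4 → P23. That is 4 steps up, so P14 is 4 levels below P23.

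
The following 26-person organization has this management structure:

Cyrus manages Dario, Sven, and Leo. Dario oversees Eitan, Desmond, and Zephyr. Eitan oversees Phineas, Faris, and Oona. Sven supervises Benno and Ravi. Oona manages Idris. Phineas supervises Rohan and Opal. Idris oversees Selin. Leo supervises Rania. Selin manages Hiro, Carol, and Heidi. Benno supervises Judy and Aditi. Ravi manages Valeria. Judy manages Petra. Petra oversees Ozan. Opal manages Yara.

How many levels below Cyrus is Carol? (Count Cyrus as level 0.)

Chain from Carol up to Cyrus: Carol → Selin → Idris → Oona → Eitan → Dario → Cyrus. That is 6 steps up, so Carol is 6 levels below Cyrus.

6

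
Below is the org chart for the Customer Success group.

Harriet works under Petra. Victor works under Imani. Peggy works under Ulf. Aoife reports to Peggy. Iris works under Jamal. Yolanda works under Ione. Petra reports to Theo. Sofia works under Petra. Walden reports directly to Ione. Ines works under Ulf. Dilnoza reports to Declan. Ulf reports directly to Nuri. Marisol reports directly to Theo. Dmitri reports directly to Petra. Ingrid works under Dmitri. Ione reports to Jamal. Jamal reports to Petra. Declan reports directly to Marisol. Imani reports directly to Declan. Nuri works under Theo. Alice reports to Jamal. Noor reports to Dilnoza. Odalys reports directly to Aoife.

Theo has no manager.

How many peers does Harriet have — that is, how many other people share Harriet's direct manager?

Harriet reports to Petra. Petra's other direct reports are Jamal, Dmitri, Sofia — 3 peers.

3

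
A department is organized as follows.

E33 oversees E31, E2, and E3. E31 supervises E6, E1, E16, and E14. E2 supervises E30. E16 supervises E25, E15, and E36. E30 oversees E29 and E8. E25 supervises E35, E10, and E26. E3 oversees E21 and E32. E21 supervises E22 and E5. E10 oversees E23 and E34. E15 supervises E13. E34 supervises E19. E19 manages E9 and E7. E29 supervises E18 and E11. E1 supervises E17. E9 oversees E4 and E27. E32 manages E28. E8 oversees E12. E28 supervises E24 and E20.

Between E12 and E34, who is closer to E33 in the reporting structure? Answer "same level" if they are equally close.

E12 is 4 levels below E33; E34 is 5. E12 is higher.

E12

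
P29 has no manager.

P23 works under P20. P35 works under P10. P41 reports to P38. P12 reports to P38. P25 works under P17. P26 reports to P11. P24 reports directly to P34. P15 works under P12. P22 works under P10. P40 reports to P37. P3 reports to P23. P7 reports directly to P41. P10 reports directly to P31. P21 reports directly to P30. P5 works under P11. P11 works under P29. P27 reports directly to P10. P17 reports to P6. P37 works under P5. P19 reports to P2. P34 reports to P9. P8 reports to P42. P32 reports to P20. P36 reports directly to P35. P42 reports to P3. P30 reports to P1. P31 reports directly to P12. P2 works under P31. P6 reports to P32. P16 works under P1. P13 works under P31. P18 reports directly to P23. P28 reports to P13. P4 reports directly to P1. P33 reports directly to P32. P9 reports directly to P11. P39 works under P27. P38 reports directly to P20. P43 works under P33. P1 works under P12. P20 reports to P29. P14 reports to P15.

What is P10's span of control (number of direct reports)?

3

P10 directly manages P22, P27, P35. That is 3 direct reports.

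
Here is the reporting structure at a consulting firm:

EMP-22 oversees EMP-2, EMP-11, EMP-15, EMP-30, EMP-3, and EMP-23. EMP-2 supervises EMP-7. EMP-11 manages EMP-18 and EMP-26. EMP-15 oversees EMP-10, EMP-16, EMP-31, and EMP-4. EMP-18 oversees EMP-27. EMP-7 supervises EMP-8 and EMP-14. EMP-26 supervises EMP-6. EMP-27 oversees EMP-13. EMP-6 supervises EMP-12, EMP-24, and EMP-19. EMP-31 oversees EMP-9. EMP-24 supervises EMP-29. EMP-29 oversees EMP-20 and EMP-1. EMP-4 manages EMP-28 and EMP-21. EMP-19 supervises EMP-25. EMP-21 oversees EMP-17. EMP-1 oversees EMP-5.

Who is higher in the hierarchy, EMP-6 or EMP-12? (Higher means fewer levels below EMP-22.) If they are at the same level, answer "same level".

EMP-6 is 3 levels below EMP-22; EMP-12 is 4. EMP-6 is higher.

EMP-6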